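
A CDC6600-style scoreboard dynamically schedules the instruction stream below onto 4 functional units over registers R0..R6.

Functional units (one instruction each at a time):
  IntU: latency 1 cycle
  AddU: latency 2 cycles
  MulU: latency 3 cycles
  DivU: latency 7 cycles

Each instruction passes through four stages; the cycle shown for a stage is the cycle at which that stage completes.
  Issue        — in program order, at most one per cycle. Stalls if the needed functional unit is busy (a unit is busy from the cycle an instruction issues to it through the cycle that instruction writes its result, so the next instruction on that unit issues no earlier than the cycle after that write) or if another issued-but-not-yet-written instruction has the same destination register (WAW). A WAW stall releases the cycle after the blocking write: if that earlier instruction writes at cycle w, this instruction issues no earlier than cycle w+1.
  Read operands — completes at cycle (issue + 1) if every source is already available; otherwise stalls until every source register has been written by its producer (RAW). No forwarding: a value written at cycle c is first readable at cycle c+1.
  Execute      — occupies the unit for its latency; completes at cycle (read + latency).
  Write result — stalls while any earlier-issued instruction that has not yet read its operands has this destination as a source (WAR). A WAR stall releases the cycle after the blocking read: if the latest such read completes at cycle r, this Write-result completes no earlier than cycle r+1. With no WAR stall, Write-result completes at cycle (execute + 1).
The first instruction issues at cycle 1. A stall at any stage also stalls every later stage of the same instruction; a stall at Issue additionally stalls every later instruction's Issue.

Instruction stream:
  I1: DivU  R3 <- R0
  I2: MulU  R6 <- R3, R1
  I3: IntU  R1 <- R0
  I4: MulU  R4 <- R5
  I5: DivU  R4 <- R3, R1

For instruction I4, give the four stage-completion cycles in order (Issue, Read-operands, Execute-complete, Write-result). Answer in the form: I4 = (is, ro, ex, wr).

I4 = (16, 17, 20, 21)

  I1 | 1 | 2 | 9 | 10
  I2 | 2 | 11 | 14 | 15   RAW R3: wait I1 write@10
  I3 | 3 | 4 | 5 | 12   WAR R1: wait I2 read@11
  I4 | 16 | 17 | 20 | 21   struct: MulU busy until I2 writes@15
  I5 | 22 | 23 | 30 | 31   WAW R4: wait I4 write@21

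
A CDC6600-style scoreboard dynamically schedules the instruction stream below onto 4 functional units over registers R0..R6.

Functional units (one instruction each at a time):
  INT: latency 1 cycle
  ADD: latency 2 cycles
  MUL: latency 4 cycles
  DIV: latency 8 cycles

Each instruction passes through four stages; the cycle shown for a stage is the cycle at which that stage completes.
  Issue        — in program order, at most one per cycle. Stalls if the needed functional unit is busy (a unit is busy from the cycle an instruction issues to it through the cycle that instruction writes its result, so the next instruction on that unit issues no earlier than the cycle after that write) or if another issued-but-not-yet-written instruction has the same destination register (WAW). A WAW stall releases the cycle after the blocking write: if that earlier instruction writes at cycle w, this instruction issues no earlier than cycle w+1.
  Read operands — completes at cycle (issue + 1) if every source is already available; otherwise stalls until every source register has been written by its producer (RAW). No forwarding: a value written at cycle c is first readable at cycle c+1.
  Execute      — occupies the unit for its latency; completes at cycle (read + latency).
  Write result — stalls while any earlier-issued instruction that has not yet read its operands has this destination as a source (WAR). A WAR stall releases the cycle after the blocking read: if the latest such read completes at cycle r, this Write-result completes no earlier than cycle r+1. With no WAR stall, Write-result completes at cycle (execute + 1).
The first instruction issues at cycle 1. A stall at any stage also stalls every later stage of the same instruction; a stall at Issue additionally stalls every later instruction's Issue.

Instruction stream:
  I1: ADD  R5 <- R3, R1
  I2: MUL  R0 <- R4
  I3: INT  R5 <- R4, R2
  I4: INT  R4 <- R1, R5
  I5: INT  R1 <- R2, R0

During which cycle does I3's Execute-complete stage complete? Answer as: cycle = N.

[1] I1 issues→ADD
[2] I1 reads, I2 issues→MUL
[3] I2 reads
[4] I1 exec-done
[5] I1 writes R5
[6] I3 issues→INT
[7] I2 exec-done, I3 reads
[8] I2 writes R0, I3 exec-done
[9] I3 writes R5
[10] I4 issues→INT
[11] I4 reads
[12] I4 exec-done
[13] I4 writes R4
[14] I5 issues→INT
[15] I5 reads
[16] I5 exec-done
[17] I5 writes R1

cycle = 8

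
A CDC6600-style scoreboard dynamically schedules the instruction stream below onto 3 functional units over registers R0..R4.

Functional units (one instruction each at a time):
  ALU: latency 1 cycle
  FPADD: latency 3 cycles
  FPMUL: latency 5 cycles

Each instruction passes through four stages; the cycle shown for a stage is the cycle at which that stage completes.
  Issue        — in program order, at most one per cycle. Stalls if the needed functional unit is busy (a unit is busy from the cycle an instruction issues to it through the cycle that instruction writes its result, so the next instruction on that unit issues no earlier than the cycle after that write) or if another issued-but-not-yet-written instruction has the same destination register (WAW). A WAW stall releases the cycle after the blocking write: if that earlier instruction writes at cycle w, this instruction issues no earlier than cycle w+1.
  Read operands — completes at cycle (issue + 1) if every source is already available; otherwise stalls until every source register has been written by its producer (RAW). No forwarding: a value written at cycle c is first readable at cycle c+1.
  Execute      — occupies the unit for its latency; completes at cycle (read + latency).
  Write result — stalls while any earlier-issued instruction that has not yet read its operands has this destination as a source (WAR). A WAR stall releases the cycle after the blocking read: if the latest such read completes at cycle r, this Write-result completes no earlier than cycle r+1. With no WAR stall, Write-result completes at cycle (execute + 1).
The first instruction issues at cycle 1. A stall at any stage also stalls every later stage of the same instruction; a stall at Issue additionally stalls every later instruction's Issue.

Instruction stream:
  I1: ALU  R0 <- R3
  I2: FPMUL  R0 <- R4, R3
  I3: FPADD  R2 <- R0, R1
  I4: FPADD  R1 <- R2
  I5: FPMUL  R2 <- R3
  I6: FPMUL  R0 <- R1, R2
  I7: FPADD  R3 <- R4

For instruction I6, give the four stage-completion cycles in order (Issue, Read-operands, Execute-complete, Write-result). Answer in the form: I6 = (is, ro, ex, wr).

cycle 1: issue I1 (ALU)
cycle 2: I1 read-ops
cycle 3: I1 finished on ALU
cycle 4: I1→R0
cycle 5: issue I2 (FPMUL)
cycle 6: I2 read-ops; issue I3 (FPADD)
cycle 11: I2 finished on FPMUL
cycle 12: I2→R0
cycle 13: I3 read-ops
cycle 16: I3 finished on FPADD
cycle 17: I3→R2
cycle 18: issue I4 (FPADD)
cycle 19: I4 read-ops; issue I5 (FPMUL)
cycle 20: I5 read-ops
cycle 22: I4 finished on FPADD
cycle 23: I4→R1
cycle 25: I5 finished on FPMUL
cycle 26: I5→R2
cycle 27: issue I6 (FPMUL)
cycle 28: I6 read-ops; issue I7 (FPADD)
cycle 29: I7 read-ops
cycle 32: I7 finished on FPADD
cycle 33: I6 finished on FPMUL; I7→R3
cycle 34: I6→R0

I6 = (27, 28, 33, 34)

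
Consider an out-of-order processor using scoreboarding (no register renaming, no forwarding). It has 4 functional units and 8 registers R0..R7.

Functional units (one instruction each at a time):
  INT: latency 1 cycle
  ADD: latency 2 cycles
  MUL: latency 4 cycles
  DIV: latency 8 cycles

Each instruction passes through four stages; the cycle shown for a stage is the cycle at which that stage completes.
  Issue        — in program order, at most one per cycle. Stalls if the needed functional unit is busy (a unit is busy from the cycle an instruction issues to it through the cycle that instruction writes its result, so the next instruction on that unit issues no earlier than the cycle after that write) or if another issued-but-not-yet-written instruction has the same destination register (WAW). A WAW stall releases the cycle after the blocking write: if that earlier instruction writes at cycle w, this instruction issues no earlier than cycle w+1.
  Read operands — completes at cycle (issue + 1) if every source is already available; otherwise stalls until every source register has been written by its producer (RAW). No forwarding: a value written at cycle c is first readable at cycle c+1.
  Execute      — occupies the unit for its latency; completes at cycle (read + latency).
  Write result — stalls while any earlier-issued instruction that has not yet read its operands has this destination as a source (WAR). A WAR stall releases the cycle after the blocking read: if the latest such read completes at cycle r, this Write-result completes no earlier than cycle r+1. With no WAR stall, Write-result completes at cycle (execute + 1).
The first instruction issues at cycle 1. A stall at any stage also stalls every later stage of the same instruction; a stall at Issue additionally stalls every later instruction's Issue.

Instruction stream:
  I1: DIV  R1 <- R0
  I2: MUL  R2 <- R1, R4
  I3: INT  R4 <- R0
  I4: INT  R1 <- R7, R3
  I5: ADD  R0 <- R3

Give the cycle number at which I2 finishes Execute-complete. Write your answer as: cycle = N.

cycle = 16

c1: issue I1 (DIV)
c2: I1 read-ops · issue I2 (MUL)
c3: issue I3 (INT)
c4: I3 read-ops
c5: I3 finished on INT
c10: I1 finished on DIV
c11: I1→R1
c12: I2 read-ops
c13: I3→R4
c14: issue I4 (INT)
c15: I4 read-ops · issue I5 (ADD)
c16: I2 finished on MUL · I4 finished on INT · I5 read-ops
c17: I2→R2 · I4→R1
c18: I5 finished on ADD
c19: I5→R0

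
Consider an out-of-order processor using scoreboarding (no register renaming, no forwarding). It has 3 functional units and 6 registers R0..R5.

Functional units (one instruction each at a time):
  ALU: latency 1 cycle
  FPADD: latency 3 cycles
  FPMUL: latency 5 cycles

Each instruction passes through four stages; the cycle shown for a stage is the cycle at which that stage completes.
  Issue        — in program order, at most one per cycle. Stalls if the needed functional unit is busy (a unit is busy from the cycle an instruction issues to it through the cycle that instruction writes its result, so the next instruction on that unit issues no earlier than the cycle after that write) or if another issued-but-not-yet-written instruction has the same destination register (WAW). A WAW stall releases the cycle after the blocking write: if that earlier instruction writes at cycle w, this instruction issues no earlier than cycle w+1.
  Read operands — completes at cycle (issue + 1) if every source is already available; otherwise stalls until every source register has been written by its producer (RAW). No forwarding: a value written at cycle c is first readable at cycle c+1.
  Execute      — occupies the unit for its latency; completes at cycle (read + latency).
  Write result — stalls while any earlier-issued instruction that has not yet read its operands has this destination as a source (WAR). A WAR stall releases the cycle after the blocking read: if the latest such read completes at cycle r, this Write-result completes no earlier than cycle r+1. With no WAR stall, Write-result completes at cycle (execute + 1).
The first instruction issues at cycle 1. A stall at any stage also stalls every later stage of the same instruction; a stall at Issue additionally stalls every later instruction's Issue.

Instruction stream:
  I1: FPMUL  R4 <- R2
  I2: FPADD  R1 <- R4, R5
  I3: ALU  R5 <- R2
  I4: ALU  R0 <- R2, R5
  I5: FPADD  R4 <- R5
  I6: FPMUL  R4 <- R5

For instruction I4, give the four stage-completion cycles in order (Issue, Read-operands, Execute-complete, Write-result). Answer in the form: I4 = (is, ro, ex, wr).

1) issue 1, read 2, done 7, write 8
2) issue 2, read 9, done 12, write 13  <RAW R4: wait I1 write@8>
3) issue 3, read 4, done 5, write 10  <WAR R5: wait I2 read@9>
4) issue 11, read 12, done 13, write 14  <struct: ALU busy until I3 writes@10>
5) issue 14, read 15, done 18, write 19  <struct: FPADD busy until I2 writes@13>
6) issue 20, read 21, done 26, write 27  <WAW R4: wait I5 write@19>

I4 = (11, 12, 13, 14)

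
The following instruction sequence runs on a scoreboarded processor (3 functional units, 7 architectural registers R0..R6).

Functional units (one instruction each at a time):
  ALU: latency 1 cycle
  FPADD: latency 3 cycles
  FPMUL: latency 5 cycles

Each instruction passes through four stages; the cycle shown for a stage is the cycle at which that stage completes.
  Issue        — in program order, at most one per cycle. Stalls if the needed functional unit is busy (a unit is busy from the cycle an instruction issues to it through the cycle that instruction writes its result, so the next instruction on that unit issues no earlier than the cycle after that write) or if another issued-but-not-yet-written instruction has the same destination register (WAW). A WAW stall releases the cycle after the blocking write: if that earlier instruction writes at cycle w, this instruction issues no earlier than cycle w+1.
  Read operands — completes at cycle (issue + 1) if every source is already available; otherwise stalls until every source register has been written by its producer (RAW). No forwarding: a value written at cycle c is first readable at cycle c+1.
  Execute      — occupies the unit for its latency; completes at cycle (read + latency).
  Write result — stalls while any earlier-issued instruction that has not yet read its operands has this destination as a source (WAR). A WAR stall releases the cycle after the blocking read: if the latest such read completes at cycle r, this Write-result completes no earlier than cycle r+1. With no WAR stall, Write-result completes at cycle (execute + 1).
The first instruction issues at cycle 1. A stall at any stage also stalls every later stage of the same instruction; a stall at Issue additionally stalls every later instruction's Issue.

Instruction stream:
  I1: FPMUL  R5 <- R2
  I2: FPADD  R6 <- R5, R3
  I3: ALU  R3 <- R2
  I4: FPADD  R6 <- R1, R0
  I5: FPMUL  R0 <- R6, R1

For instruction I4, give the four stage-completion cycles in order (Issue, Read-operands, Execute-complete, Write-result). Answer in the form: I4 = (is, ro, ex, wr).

I4 = (14, 15, 18, 19)

c1: I1 dispatched to FPMUL
c2: I1 operands ready, I2 dispatched to FPADD
c3: I3 dispatched to ALU
c4: I3 operands ready
c5: I3 complete
c7: I1 complete
c8: R5←I1
c9: I2 operands ready
c10: R3←I3
c12: I2 complete
c13: R6←I2
c14: I4 dispatched to FPADD
c15: I4 operands ready, I5 dispatched to FPMUL
c18: I4 complete
c19: R6←I4
c20: I5 operands ready
c25: I5 complete
c26: R0←I5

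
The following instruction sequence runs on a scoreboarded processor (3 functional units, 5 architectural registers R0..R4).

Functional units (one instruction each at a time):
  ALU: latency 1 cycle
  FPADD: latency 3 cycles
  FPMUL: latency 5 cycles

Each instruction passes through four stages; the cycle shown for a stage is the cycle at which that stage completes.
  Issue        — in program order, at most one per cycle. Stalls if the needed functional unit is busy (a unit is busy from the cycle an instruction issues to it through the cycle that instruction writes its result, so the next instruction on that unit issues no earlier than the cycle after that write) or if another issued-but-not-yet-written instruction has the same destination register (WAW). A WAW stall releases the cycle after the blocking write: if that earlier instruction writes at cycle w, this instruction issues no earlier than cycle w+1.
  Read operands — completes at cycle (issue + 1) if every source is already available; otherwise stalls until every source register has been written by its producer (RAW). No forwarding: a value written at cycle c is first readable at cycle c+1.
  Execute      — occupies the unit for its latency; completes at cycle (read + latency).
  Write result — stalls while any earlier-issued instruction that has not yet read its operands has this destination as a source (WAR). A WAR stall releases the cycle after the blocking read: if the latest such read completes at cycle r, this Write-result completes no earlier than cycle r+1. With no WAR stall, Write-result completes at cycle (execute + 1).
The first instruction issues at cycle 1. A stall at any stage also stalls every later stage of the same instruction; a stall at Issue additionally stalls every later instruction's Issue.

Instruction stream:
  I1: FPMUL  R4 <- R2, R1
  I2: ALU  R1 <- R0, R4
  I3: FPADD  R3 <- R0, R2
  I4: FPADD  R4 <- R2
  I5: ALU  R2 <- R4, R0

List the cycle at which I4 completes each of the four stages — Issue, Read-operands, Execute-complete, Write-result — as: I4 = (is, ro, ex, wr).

I4 = (9, 10, 13, 14)

c1: I1→FPMUL
c2: I1 RO | I2→ALU
c3: I3→FPADD
c4: I3 RO
c7: I1 EX | I3 EX
c8: I1 WR R4 | I3 WR R3
c9: I2 RO | I4→FPADD
c10: I2 EX | I4 RO
c11: I2 WR R1
c12: I5→ALU
c13: I4 EX
c14: I4 WR R4
c15: I5 RO
c16: I5 EX
c17: I5 WR R2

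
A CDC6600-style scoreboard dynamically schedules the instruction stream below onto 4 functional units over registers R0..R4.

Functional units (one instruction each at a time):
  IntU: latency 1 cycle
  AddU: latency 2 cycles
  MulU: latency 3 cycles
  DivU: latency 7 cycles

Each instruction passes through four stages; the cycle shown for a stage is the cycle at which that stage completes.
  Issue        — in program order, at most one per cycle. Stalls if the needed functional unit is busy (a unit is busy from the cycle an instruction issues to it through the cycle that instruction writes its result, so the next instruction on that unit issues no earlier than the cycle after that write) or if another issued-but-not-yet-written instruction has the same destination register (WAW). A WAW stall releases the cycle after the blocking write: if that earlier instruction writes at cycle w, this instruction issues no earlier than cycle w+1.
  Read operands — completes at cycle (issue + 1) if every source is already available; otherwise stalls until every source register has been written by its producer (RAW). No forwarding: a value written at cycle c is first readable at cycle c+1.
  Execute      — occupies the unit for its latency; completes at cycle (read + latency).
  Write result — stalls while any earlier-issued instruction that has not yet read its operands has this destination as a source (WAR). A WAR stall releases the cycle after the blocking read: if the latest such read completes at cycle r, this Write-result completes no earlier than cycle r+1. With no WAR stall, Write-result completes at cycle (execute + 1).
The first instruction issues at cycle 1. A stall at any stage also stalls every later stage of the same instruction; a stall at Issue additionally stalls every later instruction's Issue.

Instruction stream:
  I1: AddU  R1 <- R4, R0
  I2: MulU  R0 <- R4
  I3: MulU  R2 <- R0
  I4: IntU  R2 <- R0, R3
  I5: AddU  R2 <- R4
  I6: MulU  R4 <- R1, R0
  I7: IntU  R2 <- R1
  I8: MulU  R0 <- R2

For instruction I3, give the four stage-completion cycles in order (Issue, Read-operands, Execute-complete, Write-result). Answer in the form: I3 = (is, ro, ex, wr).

I3 = (8, 9, 12, 13)

t=1  I1→AddU
t=2  I1 RO; I2→MulU
t=3  I2 RO
t=4  I1 EX
t=5  I1 WR R1
t=6  I2 EX
t=7  I2 WR R0
t=8  I3→MulU
t=9  I3 RO
t=12  I3 EX
t=13  I3 WR R2
t=14  I4→IntU
t=15  I4 RO
t=16  I4 EX
t=17  I4 WR R2
t=18  I5→AddU
t=19  I5 RO; I6→MulU
t=20  I6 RO
t=21  I5 EX
t=22  I5 WR R2
t=23  I6 EX; I7→IntU
t=24  I6 WR R4; I7 RO
t=25  I7 EX; I8→MulU
t=26  I7 WR R2
t=27  I8 RO
t=30  I8 EX
t=31  I8 WR R0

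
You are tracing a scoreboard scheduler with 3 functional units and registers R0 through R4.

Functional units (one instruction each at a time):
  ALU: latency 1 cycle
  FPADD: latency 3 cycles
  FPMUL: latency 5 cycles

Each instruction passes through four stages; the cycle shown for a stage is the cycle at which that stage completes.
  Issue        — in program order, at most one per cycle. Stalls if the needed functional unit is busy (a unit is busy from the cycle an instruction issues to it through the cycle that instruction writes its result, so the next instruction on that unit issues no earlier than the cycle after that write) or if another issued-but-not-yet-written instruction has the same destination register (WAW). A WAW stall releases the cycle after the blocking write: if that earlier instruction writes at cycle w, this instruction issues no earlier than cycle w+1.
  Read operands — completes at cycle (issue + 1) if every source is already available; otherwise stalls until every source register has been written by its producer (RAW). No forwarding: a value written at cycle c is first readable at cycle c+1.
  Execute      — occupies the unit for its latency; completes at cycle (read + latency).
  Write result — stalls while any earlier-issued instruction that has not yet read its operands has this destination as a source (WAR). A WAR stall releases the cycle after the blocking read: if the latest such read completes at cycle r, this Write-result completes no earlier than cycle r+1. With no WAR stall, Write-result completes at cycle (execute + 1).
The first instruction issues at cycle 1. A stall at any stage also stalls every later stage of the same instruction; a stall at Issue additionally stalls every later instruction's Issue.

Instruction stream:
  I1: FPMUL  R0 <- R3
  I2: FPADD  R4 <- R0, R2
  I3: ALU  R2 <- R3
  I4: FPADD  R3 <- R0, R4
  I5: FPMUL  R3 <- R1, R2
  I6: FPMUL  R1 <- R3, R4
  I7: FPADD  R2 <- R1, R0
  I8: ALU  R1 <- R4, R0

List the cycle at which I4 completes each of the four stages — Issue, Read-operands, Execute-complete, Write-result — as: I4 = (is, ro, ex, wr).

[1] I1 dispatched to FPMUL
[2] I1 operands ready; I2 dispatched to FPADD
[3] I3 dispatched to ALU
[4] I3 operands ready
[5] I3 complete
[7] I1 complete
[8] R0←I1
[9] I2 operands ready
[10] R2←I3
[12] I2 complete
[13] R4←I2
[14] I4 dispatched to FPADD
[15] I4 operands ready
[18] I4 complete
[19] R3←I4
[20] I5 dispatched to FPMUL
[21] I5 operands ready
[26] I5 complete
[27] R3←I5
[28] I6 dispatched to FPMUL
[29] I6 operands ready; I7 dispatched to FPADD
[34] I6 complete
[35] R1←I6
[36] I7 operands ready; I8 dispatched to ALU
[37] I8 operands ready
[38] I8 complete
[39] I7 complete; R1←I8
[40] R2←I7

I4 = (14, 15, 18, 19)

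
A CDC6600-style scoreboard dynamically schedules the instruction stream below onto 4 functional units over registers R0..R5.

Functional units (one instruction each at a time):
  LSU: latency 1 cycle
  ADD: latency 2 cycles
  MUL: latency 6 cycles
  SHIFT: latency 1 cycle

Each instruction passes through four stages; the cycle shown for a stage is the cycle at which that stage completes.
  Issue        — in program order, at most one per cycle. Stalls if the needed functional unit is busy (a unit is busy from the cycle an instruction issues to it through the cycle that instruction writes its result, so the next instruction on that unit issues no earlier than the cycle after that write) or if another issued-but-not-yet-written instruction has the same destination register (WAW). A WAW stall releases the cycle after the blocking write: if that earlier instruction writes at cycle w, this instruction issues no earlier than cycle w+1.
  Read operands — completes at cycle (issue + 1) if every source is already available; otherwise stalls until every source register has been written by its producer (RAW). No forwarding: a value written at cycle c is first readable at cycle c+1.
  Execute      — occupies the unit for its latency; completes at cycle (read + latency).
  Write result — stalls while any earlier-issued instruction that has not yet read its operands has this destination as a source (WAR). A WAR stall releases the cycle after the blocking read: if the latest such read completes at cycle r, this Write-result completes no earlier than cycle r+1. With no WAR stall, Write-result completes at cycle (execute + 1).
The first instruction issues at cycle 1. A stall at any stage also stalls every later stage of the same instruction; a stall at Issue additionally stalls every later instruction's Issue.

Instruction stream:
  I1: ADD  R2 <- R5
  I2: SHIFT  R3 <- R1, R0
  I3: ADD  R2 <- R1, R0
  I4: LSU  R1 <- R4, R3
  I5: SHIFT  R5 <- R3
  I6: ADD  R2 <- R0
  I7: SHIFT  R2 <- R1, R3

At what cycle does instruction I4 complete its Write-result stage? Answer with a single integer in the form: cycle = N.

I1: IS=1 RO=2 EX=4 WR=5
I2: IS=2 RO=3 EX=4 WR=5
I3: IS=6 RO=7 EX=9 WR=10  [struct: ADD busy until I1 writes@5]
I4: IS=7 RO=8 EX=9 WR=10
I5: IS=8 RO=9 EX=10 WR=11
I6: IS=11 RO=12 EX=14 WR=15  [struct: ADD busy until I3 writes@10]
I7: IS=16 RO=17 EX=18 WR=19  [WAW R2: wait I6 write@15]

cycle = 10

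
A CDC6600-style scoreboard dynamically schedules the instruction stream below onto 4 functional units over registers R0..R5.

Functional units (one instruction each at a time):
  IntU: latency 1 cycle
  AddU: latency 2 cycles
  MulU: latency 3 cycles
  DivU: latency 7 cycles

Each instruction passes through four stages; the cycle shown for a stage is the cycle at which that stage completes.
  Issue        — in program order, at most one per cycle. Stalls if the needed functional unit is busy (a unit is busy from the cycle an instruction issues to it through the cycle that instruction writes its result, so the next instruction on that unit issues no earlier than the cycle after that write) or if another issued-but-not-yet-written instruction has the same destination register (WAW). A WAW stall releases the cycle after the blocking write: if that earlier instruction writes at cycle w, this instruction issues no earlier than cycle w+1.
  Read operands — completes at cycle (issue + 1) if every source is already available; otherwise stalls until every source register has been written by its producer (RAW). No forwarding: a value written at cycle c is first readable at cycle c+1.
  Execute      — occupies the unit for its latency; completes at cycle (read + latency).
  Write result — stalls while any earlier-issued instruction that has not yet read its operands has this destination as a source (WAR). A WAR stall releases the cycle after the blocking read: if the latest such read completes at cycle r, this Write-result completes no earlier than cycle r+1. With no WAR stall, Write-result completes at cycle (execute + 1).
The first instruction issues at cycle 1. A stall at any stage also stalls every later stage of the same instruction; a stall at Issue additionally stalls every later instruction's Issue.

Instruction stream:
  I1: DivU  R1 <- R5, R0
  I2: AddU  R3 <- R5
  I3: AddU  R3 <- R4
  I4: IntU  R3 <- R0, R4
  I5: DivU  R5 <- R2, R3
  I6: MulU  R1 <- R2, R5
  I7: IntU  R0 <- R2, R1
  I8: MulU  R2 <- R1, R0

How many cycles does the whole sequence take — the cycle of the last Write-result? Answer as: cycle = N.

cycle 1: issue I1 (DivU)
cycle 2: I1 read-ops, issue I2 (AddU)
cycle 3: I2 read-ops
cycle 5: I2 finished on AddU
cycle 6: I2→R3
cycle 7: issue I3 (AddU)
cycle 8: I3 read-ops
cycle 9: I1 finished on DivU
cycle 10: I1→R1, I3 finished on AddU
cycle 11: I3→R3
cycle 12: issue I4 (IntU)
cycle 13: I4 read-ops, issue I5 (DivU)
cycle 14: I4 finished on IntU, issue I6 (MulU)
cycle 15: I4→R3
cycle 16: I5 read-ops, issue I7 (IntU)
cycle 23: I5 finished on DivU
cycle 24: I5→R5
cycle 25: I6 read-ops
cycle 28: I6 finished on MulU
cycle 29: I6→R1
cycle 30: I7 read-ops, issue I8 (MulU)
cycle 31: I7 finished on IntU
cycle 32: I7→R0
cycle 33: I8 read-ops
cycle 36: I8 finished on MulU
cycle 37: I8→R2

cycle = 37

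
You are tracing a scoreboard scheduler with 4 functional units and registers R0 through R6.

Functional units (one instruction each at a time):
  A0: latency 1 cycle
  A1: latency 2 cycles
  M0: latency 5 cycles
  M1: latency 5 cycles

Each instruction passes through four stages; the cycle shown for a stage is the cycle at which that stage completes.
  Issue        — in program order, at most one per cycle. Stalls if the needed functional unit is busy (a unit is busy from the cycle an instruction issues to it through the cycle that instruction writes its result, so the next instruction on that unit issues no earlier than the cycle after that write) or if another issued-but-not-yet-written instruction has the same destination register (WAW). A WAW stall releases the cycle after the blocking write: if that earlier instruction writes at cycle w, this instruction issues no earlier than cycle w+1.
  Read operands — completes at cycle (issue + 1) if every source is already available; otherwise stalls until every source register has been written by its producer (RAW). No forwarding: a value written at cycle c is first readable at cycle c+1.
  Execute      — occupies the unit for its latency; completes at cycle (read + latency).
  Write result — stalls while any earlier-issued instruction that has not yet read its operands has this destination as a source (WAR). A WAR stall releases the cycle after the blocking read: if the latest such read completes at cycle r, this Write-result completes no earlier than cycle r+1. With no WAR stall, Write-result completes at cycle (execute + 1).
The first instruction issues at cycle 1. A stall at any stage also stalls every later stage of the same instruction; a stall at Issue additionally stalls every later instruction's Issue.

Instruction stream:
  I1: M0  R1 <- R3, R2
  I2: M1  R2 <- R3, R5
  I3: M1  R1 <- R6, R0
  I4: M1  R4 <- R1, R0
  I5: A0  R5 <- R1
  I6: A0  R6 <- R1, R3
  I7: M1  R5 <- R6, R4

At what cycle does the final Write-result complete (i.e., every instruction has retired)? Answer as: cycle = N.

cycle = 33

[1] I1→M0
[2] I1 RO, I2→M1
[3] I2 RO
[7] I1 EX
[8] I1 WR R1, I2 EX
[9] I2 WR R2
[10] I3→M1
[11] I3 RO
[16] I3 EX
[17] I3 WR R1
[18] I4→M1
[19] I4 RO, I5→A0
[20] I5 RO
[21] I5 EX
[22] I5 WR R5
[23] I6→A0
[24] I4 EX, I6 RO
[25] I4 WR R4, I6 EX
[26] I6 WR R6, I7→M1
[27] I7 RO
[32] I7 EX
[33] I7 WR R5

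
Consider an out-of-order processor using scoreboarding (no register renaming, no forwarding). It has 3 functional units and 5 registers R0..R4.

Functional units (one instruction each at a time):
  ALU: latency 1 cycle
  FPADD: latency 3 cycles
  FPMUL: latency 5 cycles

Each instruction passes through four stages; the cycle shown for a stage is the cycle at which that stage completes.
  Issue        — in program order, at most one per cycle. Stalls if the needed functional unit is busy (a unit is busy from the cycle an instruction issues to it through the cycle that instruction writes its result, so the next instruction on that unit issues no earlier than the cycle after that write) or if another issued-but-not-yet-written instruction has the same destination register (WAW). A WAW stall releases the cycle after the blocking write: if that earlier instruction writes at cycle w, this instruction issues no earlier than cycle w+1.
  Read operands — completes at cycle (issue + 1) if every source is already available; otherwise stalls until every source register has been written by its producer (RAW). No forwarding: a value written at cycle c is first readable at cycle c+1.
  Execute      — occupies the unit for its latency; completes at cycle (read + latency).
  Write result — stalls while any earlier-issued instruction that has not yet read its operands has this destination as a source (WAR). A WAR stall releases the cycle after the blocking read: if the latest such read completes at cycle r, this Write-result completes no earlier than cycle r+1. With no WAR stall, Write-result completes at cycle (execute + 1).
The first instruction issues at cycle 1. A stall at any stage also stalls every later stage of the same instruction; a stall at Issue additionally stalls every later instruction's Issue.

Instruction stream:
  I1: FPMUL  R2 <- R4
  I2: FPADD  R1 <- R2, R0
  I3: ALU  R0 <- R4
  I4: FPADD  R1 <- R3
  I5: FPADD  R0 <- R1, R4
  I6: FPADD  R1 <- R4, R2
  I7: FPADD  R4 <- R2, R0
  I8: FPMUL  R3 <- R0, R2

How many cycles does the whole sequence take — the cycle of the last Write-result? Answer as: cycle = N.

cycle = 40

cycle 1: I1 issues→FPMUL
cycle 2: I1 reads, I2 issues→FPADD
cycle 3: I3 issues→ALU
cycle 4: I3 reads
cycle 5: I3 exec-done
cycle 7: I1 exec-done
cycle 8: I1 writes R2
cycle 9: I2 reads
cycle 10: I3 writes R0
cycle 12: I2 exec-done
cycle 13: I2 writes R1
cycle 14: I4 issues→FPADD
cycle 15: I4 reads
cycle 18: I4 exec-done
cycle 19: I4 writes R1
cycle 20: I5 issues→FPADD
cycle 21: I5 reads
cycle 24: I5 exec-done
cycle 25: I5 writes R0
cycle 26: I6 issues→FPADD
cycle 27: I6 reads
cycle 30: I6 exec-done
cycle 31: I6 writes R1
cycle 32: I7 issues→FPADD
cycle 33: I7 reads, I8 issues→FPMUL
cycle 34: I8 reads
cycle 36: I7 exec-done
cycle 37: I7 writes R4
cycle 39: I8 exec-done
cycle 40: I8 writes R3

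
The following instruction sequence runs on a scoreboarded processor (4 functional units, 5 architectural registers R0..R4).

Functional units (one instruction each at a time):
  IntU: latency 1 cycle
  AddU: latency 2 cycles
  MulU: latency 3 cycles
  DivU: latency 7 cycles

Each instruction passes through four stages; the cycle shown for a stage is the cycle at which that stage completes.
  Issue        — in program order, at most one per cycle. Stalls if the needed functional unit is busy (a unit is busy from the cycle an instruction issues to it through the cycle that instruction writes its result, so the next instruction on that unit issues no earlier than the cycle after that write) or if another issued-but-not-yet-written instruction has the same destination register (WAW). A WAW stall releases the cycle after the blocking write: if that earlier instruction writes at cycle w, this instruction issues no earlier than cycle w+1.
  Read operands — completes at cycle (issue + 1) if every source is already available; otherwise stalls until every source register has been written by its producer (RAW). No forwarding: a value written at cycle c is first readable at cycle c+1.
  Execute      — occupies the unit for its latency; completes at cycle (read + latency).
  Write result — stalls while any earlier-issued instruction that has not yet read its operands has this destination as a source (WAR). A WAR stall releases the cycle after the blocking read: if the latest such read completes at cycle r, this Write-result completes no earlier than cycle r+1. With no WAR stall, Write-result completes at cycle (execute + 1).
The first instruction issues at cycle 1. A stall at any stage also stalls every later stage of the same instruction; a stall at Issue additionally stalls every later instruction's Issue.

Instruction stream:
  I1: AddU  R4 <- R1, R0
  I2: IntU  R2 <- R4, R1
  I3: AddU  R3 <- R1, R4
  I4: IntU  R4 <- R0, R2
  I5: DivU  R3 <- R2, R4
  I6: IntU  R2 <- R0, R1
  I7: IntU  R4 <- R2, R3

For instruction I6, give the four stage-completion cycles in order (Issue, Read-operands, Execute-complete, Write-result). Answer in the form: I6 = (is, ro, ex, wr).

1) issue 1, read 2, done 4, write 5
2) issue 2, read 6, done 7, write 8  <RAW R4: wait I1 write@5>
3) issue 6, read 7, done 9, write 10  <struct: AddU busy until I1 writes@5>
4) issue 9, read 10, done 11, write 12  <struct: IntU busy until I2 writes@8>
5) issue 11, read 13, done 20, write 21  <WAW R3: wait I3 write@10 / RAW R4: wait I4 write@12>
6) issue 13, read 14, done 15, write 16  <struct: IntU busy until I4 writes@12>
7) issue 17, read 22, done 23, write 24  <struct: IntU busy until I6 writes@16 / RAW R3: wait I5 write@21>

I6 = (13, 14, 15, 16)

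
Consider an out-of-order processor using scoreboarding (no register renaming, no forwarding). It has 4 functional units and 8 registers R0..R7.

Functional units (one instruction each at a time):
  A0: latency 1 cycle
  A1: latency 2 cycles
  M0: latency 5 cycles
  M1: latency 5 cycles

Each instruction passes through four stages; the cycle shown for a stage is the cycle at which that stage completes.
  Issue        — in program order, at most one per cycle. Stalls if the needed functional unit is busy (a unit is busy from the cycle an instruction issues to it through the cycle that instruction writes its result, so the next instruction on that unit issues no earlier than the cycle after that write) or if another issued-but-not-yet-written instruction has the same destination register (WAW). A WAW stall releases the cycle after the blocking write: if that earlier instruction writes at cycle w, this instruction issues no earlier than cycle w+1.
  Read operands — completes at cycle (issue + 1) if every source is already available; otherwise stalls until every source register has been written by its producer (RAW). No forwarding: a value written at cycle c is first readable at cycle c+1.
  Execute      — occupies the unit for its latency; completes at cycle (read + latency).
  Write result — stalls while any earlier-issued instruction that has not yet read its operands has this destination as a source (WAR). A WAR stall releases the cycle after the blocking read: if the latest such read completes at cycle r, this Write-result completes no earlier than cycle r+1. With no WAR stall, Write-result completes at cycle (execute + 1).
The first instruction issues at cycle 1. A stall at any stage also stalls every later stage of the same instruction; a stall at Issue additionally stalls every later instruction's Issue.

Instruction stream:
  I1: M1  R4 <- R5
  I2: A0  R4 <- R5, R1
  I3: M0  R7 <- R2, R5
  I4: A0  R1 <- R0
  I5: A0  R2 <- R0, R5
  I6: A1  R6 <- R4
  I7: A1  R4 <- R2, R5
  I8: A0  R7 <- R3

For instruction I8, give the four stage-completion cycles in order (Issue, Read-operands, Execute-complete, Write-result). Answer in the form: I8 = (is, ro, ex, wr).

I8 = (24, 25, 26, 27)

I1 -> (1, 2, 7, 8)
I2 -> (9, 10, 11, 12)  // WAW R4: wait I1 write@8
I3 -> (10, 11, 16, 17)
I4 -> (13, 14, 15, 16)  // struct: A0 busy until I2 writes@12
I5 -> (17, 18, 19, 20)  // struct: A0 busy until I4 writes@16
I6 -> (18, 19, 21, 22)
I7 -> (23, 24, 26, 27)  // struct: A1 busy until I6 writes@22
I8 -> (24, 25, 26, 27)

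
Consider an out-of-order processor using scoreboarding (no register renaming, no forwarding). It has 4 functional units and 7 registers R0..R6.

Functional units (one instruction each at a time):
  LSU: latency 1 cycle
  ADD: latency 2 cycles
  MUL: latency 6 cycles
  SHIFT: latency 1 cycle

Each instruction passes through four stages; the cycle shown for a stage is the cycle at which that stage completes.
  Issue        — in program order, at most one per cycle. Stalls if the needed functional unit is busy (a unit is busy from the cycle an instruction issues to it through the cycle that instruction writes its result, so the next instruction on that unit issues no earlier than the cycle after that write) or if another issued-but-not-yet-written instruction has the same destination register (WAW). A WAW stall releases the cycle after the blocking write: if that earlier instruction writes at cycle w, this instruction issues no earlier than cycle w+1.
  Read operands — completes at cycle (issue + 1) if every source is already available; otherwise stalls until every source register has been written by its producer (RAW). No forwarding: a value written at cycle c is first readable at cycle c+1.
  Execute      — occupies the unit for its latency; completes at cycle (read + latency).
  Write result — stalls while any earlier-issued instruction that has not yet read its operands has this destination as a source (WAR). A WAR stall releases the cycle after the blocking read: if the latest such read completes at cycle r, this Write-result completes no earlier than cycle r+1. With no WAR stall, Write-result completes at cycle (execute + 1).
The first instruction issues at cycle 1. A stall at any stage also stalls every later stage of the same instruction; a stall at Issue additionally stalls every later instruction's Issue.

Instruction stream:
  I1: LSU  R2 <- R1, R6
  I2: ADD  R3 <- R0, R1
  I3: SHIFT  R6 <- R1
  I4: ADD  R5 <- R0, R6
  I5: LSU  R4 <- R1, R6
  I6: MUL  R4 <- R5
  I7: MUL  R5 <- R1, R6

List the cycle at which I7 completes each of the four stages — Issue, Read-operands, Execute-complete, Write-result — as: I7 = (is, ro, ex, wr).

c1: issue I1 (LSU)
c2: I1 read-ops, issue I2 (ADD)
c3: I1 finished on LSU, I2 read-ops, issue I3 (SHIFT)
c4: I1→R2, I3 read-ops
c5: I2 finished on ADD, I3 finished on SHIFT
c6: I2→R3, I3→R6
c7: issue I4 (ADD)
c8: I4 read-ops, issue I5 (LSU)
c9: I5 read-ops
c10: I4 finished on ADD, I5 finished on LSU
c11: I4→R5, I5→R4
c12: issue I6 (MUL)
c13: I6 read-ops
c19: I6 finished on MUL
c20: I6→R4
c21: issue I7 (MUL)
c22: I7 read-ops
c28: I7 finished on MUL
c29: I7→R5

I7 = (21, 22, 28, 29)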